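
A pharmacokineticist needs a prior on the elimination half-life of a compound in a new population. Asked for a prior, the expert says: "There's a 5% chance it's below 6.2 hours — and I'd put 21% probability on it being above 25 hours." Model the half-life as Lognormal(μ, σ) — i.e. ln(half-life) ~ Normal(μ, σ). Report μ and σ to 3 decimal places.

μ ≈ 2.760, σ ≈ 0.569

If T ~ Lognormal(μ,σ) then ln T ~ Normal(μ,σ), so the p-quantile of ln T is μ + z_p·σ.
ln(6.2) = 1.825 and ln(25) = 3.219; z_{0.05} = -1.645, z_{0.79} = 0.8064.
σ = (3.219 − 1.825)/(0.8064 − (-1.645)) = 0.569.
μ = 1.825 − (-1.645)·0.569 = 2.760.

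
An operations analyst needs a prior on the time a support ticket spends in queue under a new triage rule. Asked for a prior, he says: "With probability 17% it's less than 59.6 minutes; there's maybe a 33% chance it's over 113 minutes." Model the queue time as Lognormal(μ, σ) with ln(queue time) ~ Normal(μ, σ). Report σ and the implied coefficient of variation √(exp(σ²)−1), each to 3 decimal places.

σ ≈ 0.459, CV ≈ 0.484

If T ~ Lognormal(μ,σ) then ln T ~ Normal(μ,σ), so the p-quantile of ln T is μ + z_p·σ.
ln(59.6) = 4.088 and ln(113) = 4.727; z_{0.17} = -0.9542, z_{0.67} = 0.4399.
σ = (4.727 − 4.088)/(0.4399 − (-0.9542)) = 0.459.
μ = 4.088 − (-0.9542)·0.459 = 4.526.
CV = √(exp(σ²)−1) = √(exp(0.2106)−1) = 0.484.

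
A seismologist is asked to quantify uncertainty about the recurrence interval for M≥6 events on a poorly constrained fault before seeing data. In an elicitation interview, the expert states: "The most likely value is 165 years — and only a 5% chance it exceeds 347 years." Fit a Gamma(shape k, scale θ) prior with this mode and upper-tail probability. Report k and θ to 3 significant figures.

Gamma(k,θ) with k>1 has mode (k−1)θ, so θ = 165/(k−1).
Need P(X < 347) = 0.95 with θ tied to k this way. Start at k = 2, θ = 165: P(X<347) ≈ 0.621.
Too low — raise k to concentrate. Iterating converges to k ≈ 6.
Then θ = 165/(6−1) ≈ 33.

k ≈ 6, θ ≈ 33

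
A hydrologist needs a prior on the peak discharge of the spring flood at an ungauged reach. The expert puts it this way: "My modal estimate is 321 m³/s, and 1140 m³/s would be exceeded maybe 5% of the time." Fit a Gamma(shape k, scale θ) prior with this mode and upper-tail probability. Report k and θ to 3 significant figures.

k ≈ 2.6, θ ≈ 200

Gamma(k,θ) with k>1 has mode (k−1)θ, so θ = 321/(k−1).
Need P(X < 1140) = 0.95 with θ tied to k this way. Start at k = 2, θ = 321: P(X<1140) ≈ 0.869.
Too low — raise k to concentrate. Iterating converges to k ≈ 2.6.
Then θ = 321/(2.6−1) ≈ 200.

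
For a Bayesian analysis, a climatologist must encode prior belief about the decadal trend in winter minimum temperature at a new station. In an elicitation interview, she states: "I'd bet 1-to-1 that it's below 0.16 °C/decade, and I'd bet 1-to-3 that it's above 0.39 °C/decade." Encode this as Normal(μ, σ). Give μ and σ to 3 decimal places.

For Normal(μ,σ), the p-quantile is μ + z_p·σ. Here z_{0.5} = 0, z_{0.75} = 0.6745.
So 0.16 = μ + 0σ and 0.39 = μ + 0.6745σ.
Subtracting: σ = (0.39 − 0.16)/(0.6745 − (0)) = 0.341.
Then μ = 0.16 − (0)·0.341 = 0.160.

μ = 0.160, σ = 0.341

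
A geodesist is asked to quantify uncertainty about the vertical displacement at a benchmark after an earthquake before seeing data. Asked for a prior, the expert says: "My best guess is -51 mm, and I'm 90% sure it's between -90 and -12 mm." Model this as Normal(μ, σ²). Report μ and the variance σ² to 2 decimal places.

A symmetric 90% interval runs μ ± z·σ with z = 1.645.
Half-width = 39, so σ = 39/1.645 = 23.710 and σ² = 562.18.
μ is the stated best guess, -51.00.

μ = -51.00, σ² = 562.18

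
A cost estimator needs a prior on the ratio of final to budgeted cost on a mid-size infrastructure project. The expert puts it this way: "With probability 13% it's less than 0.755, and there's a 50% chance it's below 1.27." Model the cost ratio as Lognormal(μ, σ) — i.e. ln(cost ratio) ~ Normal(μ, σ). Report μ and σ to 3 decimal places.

μ ≈ 0.239, σ ≈ 0.462

If T ~ Lognormal(μ,σ) then ln T ~ Normal(μ,σ), so the p-quantile of ln T is μ + z_p·σ.
ln(0.755) = -0.281 and ln(1.27) = 0.239; z_{0.13} = -1.126, z_{0.5} = 0.
σ = (0.239 − -0.281)/(0 − (-1.126)) = 0.462.
μ = -0.281 − (-1.126)·0.462 = 0.239.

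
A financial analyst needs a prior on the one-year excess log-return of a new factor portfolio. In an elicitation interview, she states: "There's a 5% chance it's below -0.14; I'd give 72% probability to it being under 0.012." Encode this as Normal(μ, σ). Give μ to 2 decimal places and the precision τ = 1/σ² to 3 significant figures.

For Normal(μ,σ), the p-quantile is μ + z_p·σ. Here z_{0.05} = -1.645, z_{0.72} = 0.5828.
So -0.14 = μ − 1.645σ and 0.012 = μ + 0.5828σ.
Subtracting: σ = (0.012 − -0.14)/(0.5828 − (-1.645)) = 0.07.
Then μ = -0.14 − (-1.645)·0.07 = -0.03.
Precision τ = 1/σ² = 1/0.06823² = 215.

μ = -0.03, τ = 215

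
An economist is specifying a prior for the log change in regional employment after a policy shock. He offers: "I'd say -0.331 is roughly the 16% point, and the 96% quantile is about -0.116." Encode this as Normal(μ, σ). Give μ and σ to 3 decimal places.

The p-quantile of Normal(μ,σ) is μ + z_p·σ, with z_{0.16} = -0.9945 and z_{0.96} = 1.751.
Eliminate σ: μ = (z₂·x₁ − z₁·x₂)/(z₂ − z₁) = (1.751·-0.331 − (-0.9945)·-0.116)/2.745 = -0.253.
Then σ = (x₂ − x₁)/(z₂ − z₁) = (-0.116 − -0.331)/2.745 = 0.078.

μ = -0.253, σ = 0.078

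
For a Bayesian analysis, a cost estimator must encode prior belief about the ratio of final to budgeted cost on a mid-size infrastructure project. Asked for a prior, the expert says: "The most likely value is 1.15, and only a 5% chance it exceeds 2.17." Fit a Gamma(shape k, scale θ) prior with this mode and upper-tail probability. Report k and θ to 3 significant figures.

k ≈ 7.9, θ ≈ 0.167

Gamma(k,θ) with k>1 has mode (k−1)θ, so θ = 1.15/(k−1).
Need P(X < 2.17) = 0.95 with θ tied to k this way. Start at k = 2, θ = 1.15: P(X<2.17) ≈ 0.563.
Too low — raise k to concentrate. Iterating converges to k ≈ 7.9.
Then θ = 1.15/(7.9−1) ≈ 0.167.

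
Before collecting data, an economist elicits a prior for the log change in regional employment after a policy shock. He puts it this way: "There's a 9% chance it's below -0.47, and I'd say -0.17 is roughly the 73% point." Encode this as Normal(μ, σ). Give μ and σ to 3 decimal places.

μ = -0.264, σ = 0.154

For Normal(μ,σ), the p-quantile is μ + z_p·σ. Here z_{0.09} = -1.341, z_{0.73} = 0.6128.
So -0.47 = μ − 1.341σ and -0.17 = μ + 0.6128σ.
Subtracting: σ = (-0.17 − -0.47)/(0.6128 − (-1.341)) = 0.154.
Then μ = -0.47 − (-1.341)·0.154 = -0.264.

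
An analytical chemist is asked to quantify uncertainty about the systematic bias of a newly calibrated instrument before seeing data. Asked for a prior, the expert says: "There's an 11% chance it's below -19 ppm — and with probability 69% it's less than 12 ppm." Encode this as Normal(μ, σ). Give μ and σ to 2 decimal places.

μ = 3.08, σ = 18.00

For Normal(μ,σ), the p-quantile is μ + z_p·σ. Here z_{0.11} = -1.227, z_{0.69} = 0.4959.
So -19 = μ − 1.227σ and 12 = μ + 0.4959σ.
Subtracting: σ = (12 − -19)/(0.4959 − (-1.227)) = 18.00.
Then μ = -19 − (-1.227)·18.00 = 3.08.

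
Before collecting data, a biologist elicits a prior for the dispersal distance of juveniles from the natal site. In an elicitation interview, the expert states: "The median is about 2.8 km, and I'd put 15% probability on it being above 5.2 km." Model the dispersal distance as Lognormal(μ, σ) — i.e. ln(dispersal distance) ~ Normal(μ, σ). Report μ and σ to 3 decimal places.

μ ≈ 1.030, σ ≈ 0.597

If T ~ Lognormal(μ,σ) then ln T ~ Normal(μ,σ), so the p-quantile of ln T is μ + z_p·σ.
ln(2.8) = 1.03 and ln(5.2) = 1.649; z_{0.5} = 0, z_{0.85} = 1.036.
σ = (1.649 − 1.03)/(1.036 − (0)) = 0.597.
μ = 1.03 − (0)·0.597 = 1.030.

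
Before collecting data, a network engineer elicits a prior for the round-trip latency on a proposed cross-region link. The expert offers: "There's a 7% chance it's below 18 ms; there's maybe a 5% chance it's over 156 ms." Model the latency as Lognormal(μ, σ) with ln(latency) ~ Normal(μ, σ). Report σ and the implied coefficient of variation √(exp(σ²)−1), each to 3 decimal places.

If T ~ Lognormal(μ,σ) then ln T ~ Normal(μ,σ), so the p-quantile of ln T is μ + z_p·σ.
ln(18) = 2.89 and ln(156) = 5.05; z_{0.07} = -1.476, z_{0.95} = 1.645.
σ = (5.05 − 2.89)/(1.645 − (-1.476)) = 0.692.
μ = 2.89 − (-1.476)·0.692 = 3.912.
CV = √(exp(σ²)−1) = √(exp(0.4789)−1) = 0.784.

σ ≈ 0.692, CV ≈ 0.784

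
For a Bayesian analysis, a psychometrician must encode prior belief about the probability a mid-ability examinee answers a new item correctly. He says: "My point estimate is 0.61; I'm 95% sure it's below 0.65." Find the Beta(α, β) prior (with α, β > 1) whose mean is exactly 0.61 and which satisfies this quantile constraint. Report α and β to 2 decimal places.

With mean 0.61 fixed, write α = 0.61s, β = 0.39s where s = α+β.
Need P(θ < 0.65) = 0.95 under Beta(0.61s, 0.39s). Normal approximation: (q−m)/√(m(1−m)/s) ≈ z_{0.95} = 1.64, so s ≈ 0.61·0.39·(1.64)²/(0.65−0.61)² = 402.3.
At s = 402.3: P(θ<0.65) ≈ 0.952. Adjusting to match 0.95 gives s ≈ 395.08.
So α = 0.61·395.08 ≈ 241.00, β = 0.39·395.08 ≈ 154.08.

α ≈ 241.00, β ≈ 154.08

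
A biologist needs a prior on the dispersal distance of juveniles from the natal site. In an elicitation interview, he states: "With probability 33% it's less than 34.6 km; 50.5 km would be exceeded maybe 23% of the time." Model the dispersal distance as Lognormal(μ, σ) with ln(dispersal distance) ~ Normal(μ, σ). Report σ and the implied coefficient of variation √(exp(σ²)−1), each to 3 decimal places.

σ ≈ 0.321, CV ≈ 0.329

If T ~ Lognormal(μ,σ) then ln T ~ Normal(μ,σ), so the p-quantile of ln T is μ + z_p·σ.
ln(34.6) = 3.544 and ln(50.5) = 3.922; z_{0.33} = -0.4399, z_{0.77} = 0.7388.
σ = (3.922 − 3.544)/(0.7388 − (-0.4399)) = 0.321.
μ = 3.544 − (-0.4399)·0.321 = 3.685.
CV = √(exp(σ²)−1) = √(exp(0.1029)−1) = 0.329.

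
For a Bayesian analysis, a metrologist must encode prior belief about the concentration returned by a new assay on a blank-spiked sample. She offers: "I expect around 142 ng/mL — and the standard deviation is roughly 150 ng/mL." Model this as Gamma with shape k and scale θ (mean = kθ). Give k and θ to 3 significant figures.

k ≈ 0.896, θ ≈ 158

For Gamma(k, scale θ): mean = kθ, variance = kθ², so CV = 1/√k.
CV = SD/mean = 150/142 = 1.056, hence k = 1/CV² = 0.896.
Then θ = mean/k = 142/0.896 = 158.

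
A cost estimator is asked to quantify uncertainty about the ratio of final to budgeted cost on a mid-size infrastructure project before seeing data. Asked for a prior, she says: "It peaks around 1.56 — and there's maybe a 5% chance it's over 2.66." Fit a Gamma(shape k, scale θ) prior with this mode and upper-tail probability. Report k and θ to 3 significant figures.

Gamma(k,θ) with k>1 has mode (k−1)θ, so θ = 1.56/(k−1).
Need P(X < 2.66) = 0.95 with θ tied to k this way. Start at k = 2, θ = 1.56: P(X<2.66) ≈ 0.508.
Too low — raise k to concentrate. Iterating converges to k ≈ 10.8.
Then θ = 1.56/(10.8−1) ≈ 0.159.

k ≈ 10.8, θ ≈ 0.159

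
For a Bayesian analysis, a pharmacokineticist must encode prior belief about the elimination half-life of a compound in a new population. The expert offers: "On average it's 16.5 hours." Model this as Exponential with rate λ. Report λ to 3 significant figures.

λ ≈ 0.0606

Exponential mean = 1/λ, so λ = 1/16.5 = 0.0606.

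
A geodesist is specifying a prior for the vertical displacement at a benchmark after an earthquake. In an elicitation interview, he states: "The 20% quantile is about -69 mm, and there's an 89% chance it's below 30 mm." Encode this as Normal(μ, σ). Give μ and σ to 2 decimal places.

μ = -28.71, σ = 47.87

For Normal(μ,σ), the p-quantile is μ + z_p·σ. Here z_{0.2} = -0.8416, z_{0.89} = 1.227.
So -69 = μ − 0.8416σ and 30 = μ + 1.227σ.
Subtracting: σ = (30 − -69)/(1.227 − (-0.8416)) = 47.87.
Then μ = -69 − (-0.8416)·47.87 = -28.71.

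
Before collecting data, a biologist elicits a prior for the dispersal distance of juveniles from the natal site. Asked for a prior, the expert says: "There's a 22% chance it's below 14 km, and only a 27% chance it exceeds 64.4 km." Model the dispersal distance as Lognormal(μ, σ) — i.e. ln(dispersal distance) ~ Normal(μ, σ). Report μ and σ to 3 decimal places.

If T ~ Lognormal(μ,σ) then ln T ~ Normal(μ,σ), so the p-quantile of ln T is μ + z_p·σ.
ln(14) = 2.639 and ln(64.4) = 4.165; z_{0.22} = -0.7722, z_{0.73} = 0.6128.
σ = (4.165 − 2.639)/(0.6128 − (-0.7722)) = 1.102.
μ = 2.639 − (-0.7722)·1.102 = 3.490.

μ ≈ 3.490, σ ≈ 1.102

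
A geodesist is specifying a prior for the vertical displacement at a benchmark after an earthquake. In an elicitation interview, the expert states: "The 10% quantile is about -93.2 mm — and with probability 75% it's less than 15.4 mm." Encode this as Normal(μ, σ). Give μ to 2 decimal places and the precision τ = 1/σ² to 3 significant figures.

The p-quantile of Normal(μ,σ) is μ + z_p·σ, with z_{0.1} = -1.282 and z_{0.75} = 0.6745.
Eliminate σ: μ = (z₂·x₁ − z₁·x₂)/(z₂ − z₁) = (0.6745·-93.2 − (-1.282)·15.4)/1.956 = -22.05.
Then σ = (x₂ − x₁)/(z₂ − z₁) = (15.4 − -93.2)/1.956 = 55.52.
Precision τ = 1/σ² = 1/55.52² = 0.000324.

μ = -22.05, τ = 0.000324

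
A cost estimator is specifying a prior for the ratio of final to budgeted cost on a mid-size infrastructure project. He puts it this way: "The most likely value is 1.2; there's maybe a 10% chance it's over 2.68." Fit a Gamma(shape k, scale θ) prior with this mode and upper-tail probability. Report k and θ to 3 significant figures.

k ≈ 3.98, θ ≈ 0.403

Gamma(k,θ) with k>1 has mode (k−1)θ, so θ = 1.2/(k−1).
Need P(X < 2.68) = 0.9 with θ tied to k this way. Start at k = 2, θ = 1.2: P(X<2.68) ≈ 0.653.
Too low — raise k to concentrate. Iterating converges to k ≈ 3.98.
Then θ = 1.2/(3.98−1) ≈ 0.403.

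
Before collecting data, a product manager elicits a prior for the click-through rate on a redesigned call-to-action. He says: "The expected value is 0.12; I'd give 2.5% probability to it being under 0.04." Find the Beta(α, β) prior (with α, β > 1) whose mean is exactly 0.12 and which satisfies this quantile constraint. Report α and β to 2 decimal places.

With mean 0.12 fixed, write α = 0.12s, β = 0.88s where s = α+β.
Need P(θ < 0.04) = 0.025 under Beta(0.12s, 0.88s). Normal approximation: (q−m)/√(m(1−m)/s) ≈ z_{0.025} = -1.96, so s ≈ 0.12·0.88·(-1.96)²/(0.04−0.12)² = 63.4.
At s = 63.4: P(θ<0.04) ≈ 0.006. Adjusting to match 0.025 gives s ≈ 40.02.
So α = 0.12·40.02 ≈ 4.80, β = 0.88·40.02 ≈ 35.22.

α ≈ 4.80, β ≈ 35.22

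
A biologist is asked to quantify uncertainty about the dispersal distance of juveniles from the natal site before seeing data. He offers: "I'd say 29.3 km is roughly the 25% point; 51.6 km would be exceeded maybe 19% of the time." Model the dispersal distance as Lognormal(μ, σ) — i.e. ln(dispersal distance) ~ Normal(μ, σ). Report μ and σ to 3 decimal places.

μ ≈ 3.623, σ ≈ 0.365

If T ~ Lognormal(μ,σ) then ln T ~ Normal(μ,σ), so the p-quantile of ln T is μ + z_p·σ.
ln(29.3) = 3.378 and ln(51.6) = 3.944; z_{0.25} = -0.6745, z_{0.81} = 0.8779.
σ = (3.944 − 3.378)/(0.8779 − (-0.6745)) = 0.365.
μ = 3.378 − (-0.6745)·0.365 = 3.623.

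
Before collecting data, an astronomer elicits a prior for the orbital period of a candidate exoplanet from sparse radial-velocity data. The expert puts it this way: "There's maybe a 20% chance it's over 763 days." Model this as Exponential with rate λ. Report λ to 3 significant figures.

P(T > 763.0) = e^(−λ·763.0) = 0.2, so λ = −ln(0.2)/763.0 = 0.00211.

λ ≈ 0.00211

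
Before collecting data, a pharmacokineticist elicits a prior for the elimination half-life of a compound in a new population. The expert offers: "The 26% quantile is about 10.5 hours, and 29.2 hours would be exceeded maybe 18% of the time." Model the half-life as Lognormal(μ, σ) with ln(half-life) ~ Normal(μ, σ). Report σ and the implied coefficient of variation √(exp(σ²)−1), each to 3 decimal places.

σ ≈ 0.656, CV ≈ 0.734

If T ~ Lognormal(μ,σ) then ln T ~ Normal(μ,σ), so the p-quantile of ln T is μ + z_p·σ.
ln(10.5) = 2.351 and ln(29.2) = 3.374; z_{0.26} = -0.6433, z_{0.82} = 0.9154.
σ = (3.374 − 2.351)/(0.9154 − (-0.6433)) = 0.656.
μ = 2.351 − (-0.6433)·0.656 = 2.774.
CV = √(exp(σ²)−1) = √(exp(0.4306)−1) = 0.734.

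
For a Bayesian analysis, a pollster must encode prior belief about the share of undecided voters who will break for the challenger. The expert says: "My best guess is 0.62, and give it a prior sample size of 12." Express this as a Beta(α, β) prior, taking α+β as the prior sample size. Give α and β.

Under the effective-sample-size interpretation, Beta(α, β) has prior mean α/(α+β) and prior sample size α+β.
So α+β = 12 and α/(α+β) = 0.62, giving α = 0.62·12 = 7.44 and β = 12 − 7.44 = 4.56.

α = 7.44, β = 4.56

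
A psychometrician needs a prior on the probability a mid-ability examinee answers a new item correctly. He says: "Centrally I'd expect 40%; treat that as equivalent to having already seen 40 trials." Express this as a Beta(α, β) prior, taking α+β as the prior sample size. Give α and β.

α = 16, β = 24

Under the effective-sample-size interpretation, Beta(α, β) has prior mean α/(α+β) and prior sample size α+β.
So α+β = 40 and α/(α+β) = 0.4, giving α = 0.4·40 = 16 and β = 40 − 16 = 24.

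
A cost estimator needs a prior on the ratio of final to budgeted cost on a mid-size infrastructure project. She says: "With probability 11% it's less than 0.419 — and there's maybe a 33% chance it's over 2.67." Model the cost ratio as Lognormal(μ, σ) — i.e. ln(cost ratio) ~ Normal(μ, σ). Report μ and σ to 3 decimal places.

If T ~ Lognormal(μ,σ) then ln T ~ Normal(μ,σ), so the p-quantile of ln T is μ + z_p·σ.
ln(0.419) = -0.8699 and ln(2.67) = 0.9821; z_{0.11} = -1.227, z_{0.67} = 0.4399.
σ = (0.9821 − -0.8699)/(0.4399 − (-1.227)) = 1.111.
μ = -0.8699 − (-1.227)·1.111 = 0.493.

μ ≈ 0.493, σ ≈ 1.111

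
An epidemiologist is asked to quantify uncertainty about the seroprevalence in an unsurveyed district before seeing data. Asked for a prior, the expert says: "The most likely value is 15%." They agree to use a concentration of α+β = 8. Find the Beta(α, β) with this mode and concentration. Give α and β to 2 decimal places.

α = 1.90, β = 6.10

For α,β > 1 the Beta mode is (α−1)/(α+β−2). With α+β = 8, the mode is (α−1)/6.
Set (α−1)/6 = 0.15 → α = 1 + 0.15·6 = 1.90.
β = 8 − α = 6.10.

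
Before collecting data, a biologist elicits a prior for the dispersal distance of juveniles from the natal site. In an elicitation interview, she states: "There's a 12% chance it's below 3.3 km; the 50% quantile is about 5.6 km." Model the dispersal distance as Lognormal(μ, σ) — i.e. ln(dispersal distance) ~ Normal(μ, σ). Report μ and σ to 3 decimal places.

μ ≈ 1.723, σ ≈ 0.450

If T ~ Lognormal(μ,σ) then ln T ~ Normal(μ,σ), so the p-quantile of ln T is μ + z_p·σ.
ln(3.3) = 1.194 and ln(5.6) = 1.723; z_{0.12} = -1.175, z_{0.5} = 0.
σ = (1.723 − 1.194)/(0 − (-1.175)) = 0.450.
μ = 1.194 − (-1.175)·0.450 = 1.723.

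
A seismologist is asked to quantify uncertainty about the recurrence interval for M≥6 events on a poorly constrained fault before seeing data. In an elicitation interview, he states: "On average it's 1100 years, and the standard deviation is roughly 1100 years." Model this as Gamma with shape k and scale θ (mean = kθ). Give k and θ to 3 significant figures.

k ≈ 1, θ ≈ 1100

For Gamma(k, scale θ): mean = kθ, variance = kθ², so CV = 1/√k.
CV = SD/mean = 1100/1100 = 1, hence k = 1/CV² = 1.
Then θ = mean/k = 1100/1 = 1100.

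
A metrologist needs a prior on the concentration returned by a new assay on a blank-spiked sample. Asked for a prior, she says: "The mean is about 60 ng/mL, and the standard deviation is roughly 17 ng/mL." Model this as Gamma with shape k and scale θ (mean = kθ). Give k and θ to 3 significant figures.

k ≈ 12.5, θ ≈ 4.82

For Gamma(k, scale θ): mean = kθ, variance = kθ², so CV = 1/√k.
CV = SD/mean = 17/60 = 0.2833, hence k = 1/CV² = 12.5.
Then θ = mean/k = 60/12.5 = 4.82.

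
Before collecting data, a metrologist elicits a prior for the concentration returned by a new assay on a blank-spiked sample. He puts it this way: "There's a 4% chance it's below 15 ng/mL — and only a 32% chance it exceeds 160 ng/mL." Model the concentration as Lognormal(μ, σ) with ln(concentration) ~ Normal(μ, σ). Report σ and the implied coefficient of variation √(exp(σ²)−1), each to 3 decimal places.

σ ≈ 1.067, CV ≈ 1.457

If T ~ Lognormal(μ,σ) then ln T ~ Normal(μ,σ), so the p-quantile of ln T is μ + z_p·σ.
ln(15) = 2.708 and ln(160) = 5.075; z_{0.04} = -1.751, z_{0.68} = 0.4677.
σ = (5.075 − 2.708)/(0.4677 − (-1.751)) = 1.067.
μ = 2.708 − (-1.751)·1.067 = 4.576.
CV = √(exp(σ²)−1) = √(exp(1.1386)−1) = 1.457.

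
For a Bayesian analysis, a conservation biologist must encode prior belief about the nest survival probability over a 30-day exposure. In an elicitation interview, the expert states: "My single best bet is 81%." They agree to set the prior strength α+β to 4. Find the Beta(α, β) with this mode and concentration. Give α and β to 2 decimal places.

α = 2.62, β = 1.38

For α,β > 1 the Beta mode is (α−1)/(α+β−2). With α+β = 4, the mode is (α−1)/2.
Set (α−1)/2 = 0.81 → α = 1 + 0.81·2 = 2.62.
β = 4 − α = 1.38.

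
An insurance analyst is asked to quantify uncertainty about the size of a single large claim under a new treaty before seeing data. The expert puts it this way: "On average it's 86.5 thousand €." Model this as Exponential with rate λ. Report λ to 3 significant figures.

λ ≈ 0.0116

Exponential mean = 1/λ, so λ = 1/86.5 = 0.0116.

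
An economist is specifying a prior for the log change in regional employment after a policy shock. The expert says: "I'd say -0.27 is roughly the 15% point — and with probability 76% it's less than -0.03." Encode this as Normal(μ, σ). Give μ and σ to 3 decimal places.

μ = -0.127, σ = 0.138

The p-quantile of Normal(μ,σ) is μ + z_p·σ, with z_{0.15} = -1.036 and z_{0.76} = 0.7063.
Eliminate σ: μ = (z₂·x₁ − z₁·x₂)/(z₂ − z₁) = (0.7063·-0.27 − (-1.036)·-0.03)/1.743 = -0.127.
Then σ = (x₂ − x₁)/(z₂ − z₁) = (-0.03 − -0.27)/1.743 = 0.138.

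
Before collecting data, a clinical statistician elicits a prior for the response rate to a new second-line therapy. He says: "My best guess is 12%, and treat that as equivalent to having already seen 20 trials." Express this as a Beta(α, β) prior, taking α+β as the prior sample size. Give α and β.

α = 2.4, β = 17.6

Under the effective-sample-size interpretation, Beta(α, β) has prior mean α/(α+β) and prior sample size α+β.
So α+β = 20 and α/(α+β) = 0.12, giving α = 0.12·20 = 2.4 and β = 20 − 2.4 = 17.6.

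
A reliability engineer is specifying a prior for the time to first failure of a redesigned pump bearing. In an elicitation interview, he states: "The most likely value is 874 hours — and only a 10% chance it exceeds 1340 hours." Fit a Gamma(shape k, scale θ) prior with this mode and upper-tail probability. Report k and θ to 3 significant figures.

Gamma(k,θ) with k>1 has mode (k−1)θ, so θ = 874/(k−1).
Need P(X < 1340) = 0.9 with θ tied to k this way. Start at k = 2, θ = 874: P(X<1340) ≈ 0.453.
Too low — raise k to concentrate. Iterating converges to k ≈ 11.2.
Then θ = 874/(11.2−1) ≈ 85.5.

k ≈ 11.2, θ ≈ 85.5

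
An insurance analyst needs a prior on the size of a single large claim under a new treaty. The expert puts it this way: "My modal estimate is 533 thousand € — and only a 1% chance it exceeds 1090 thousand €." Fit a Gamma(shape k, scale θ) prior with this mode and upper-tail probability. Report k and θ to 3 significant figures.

k ≈ 10.6, θ ≈ 55.8

Gamma(k,θ) with k>1 has mode (k−1)θ, so θ = 533/(k−1).
Need P(X < 1090) = 0.99 with θ tied to k this way. Start at k = 2, θ = 533: P(X<1090) ≈ 0.606.
Too low — raise k to concentrate. Iterating converges to k ≈ 10.6.
Then θ = 533/(10.6−1) ≈ 55.8.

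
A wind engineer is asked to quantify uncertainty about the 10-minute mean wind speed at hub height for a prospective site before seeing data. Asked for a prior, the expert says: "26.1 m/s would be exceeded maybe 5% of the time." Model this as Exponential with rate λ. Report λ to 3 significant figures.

P(T > 26.1) = e^(−λ·26.1) = 0.05, so λ = −ln(0.05)/26.1 = 0.115.

λ ≈ 0.115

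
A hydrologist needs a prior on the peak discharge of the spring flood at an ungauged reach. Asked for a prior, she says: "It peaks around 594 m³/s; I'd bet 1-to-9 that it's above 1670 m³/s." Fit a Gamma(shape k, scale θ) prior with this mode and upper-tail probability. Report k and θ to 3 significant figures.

k ≈ 2.79, θ ≈ 332

Gamma(k,θ) with k>1 has mode (k−1)θ, so θ = 594/(k−1).
Need P(X < 1670) = 0.9 with θ tied to k this way. Start at k = 2, θ = 594: P(X<1670) ≈ 0.771.
Too low — raise k to concentrate. Iterating converges to k ≈ 2.79.
Then θ = 594/(2.79−1) ≈ 332.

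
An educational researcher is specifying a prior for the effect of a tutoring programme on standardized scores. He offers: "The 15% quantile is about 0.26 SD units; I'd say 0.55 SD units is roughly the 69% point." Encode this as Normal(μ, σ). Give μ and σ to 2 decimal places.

μ = 0.46, σ = 0.19

For Normal(μ,σ), the p-quantile is μ + z_p·σ. Here z_{0.15} = -1.036, z_{0.69} = 0.4959.
So 0.26 = μ − 1.036σ and 0.55 = μ + 0.4959σ.
Subtracting: σ = (0.55 − 0.26)/(0.4959 − (-1.036)) = 0.19.
Then μ = 0.26 − (-1.036)·0.19 = 0.46.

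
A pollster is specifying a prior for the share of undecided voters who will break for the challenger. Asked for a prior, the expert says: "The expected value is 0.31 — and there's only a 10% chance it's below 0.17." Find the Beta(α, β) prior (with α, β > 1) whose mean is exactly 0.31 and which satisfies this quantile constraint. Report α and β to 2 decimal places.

With mean 0.31 fixed, write α = 0.31s, β = 0.69s where s = α+β.
Need P(θ < 0.17) = 0.1 under Beta(0.31s, 0.69s). Normal approximation: (q−m)/√(m(1−m)/s) ≈ z_{0.1} = -1.28, so s ≈ 0.31·0.69·(-1.28)²/(0.17−0.31)² = 17.9.
At s = 17.9: P(θ<0.17) ≈ 0.086. Adjusting to match 0.1 gives s ≈ 16.03.
So α = 0.31·16.03 ≈ 4.97, β = 0.69·16.03 ≈ 11.06.

α ≈ 4.97, β ≈ 11.06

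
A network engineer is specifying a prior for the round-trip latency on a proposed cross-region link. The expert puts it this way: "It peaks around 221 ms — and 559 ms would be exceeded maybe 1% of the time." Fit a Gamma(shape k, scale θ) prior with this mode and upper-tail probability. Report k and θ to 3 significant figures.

k ≈ 6.44, θ ≈ 40.7

Gamma(k,θ) with k>1 has mode (k−1)θ, so θ = 221/(k−1).
Need P(X < 559) = 0.99 with θ tied to k this way. Start at k = 2, θ = 221: P(X<559) ≈ 0.719.
Too low — raise k to concentrate. Iterating converges to k ≈ 6.44.
Then θ = 221/(6.44−1) ≈ 40.7.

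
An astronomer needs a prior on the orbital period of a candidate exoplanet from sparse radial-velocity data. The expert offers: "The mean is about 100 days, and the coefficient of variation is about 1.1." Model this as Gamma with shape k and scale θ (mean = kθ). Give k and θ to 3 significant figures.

k ≈ 0.826, θ ≈ 121

For Gamma(k, scale θ): mean = kθ, variance = kθ², so CV = 1/√k.
CV = 1.1, hence k = 1/CV² = 0.826.
Then θ = mean/k = 100/0.826 = 121.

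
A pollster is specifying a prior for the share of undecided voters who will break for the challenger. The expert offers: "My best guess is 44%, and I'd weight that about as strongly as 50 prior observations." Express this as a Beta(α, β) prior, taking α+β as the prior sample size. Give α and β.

α = 22, β = 28

Under the effective-sample-size interpretation, Beta(α, β) has prior mean α/(α+β) and prior sample size α+β.
So α+β = 50 and α/(α+β) = 0.44, giving α = 0.44·50 = 22 and β = 50 − 22 = 28.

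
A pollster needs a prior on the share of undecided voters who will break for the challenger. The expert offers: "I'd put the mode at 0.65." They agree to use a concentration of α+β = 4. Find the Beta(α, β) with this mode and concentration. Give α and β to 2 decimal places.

For α,β > 1 the Beta mode is (α−1)/(α+β−2). With α+β = 4, the mode is (α−1)/2.
Set (α−1)/2 = 0.65 → α = 1 + 0.65·2 = 2.30.
β = 4 − α = 1.70.

α = 2.30, β = 1.70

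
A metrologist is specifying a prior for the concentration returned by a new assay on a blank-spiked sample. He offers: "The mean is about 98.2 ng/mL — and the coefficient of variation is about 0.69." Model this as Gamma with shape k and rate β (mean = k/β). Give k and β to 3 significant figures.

For Gamma(k, rate β): mean = k/β, variance = k/β², so CV = 1/√k.
CV = 0.69, hence k = 1/CV² = 2.1.
Then β = k/mean = 2.1/98.2 = 0.0214.

k ≈ 2.1, β ≈ 0.0214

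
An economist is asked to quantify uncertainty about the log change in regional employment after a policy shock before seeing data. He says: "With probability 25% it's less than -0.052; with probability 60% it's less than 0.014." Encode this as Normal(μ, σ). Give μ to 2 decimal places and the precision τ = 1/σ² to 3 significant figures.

μ = -0.00, τ = 198

For Normal(μ,σ), the p-quantile is μ + z_p·σ. Here z_{0.25} = -0.6745, z_{0.6} = 0.2533.
So -0.052 = μ − 0.6745σ and 0.014 = μ + 0.2533σ.
Subtracting: σ = (0.014 − -0.052)/(0.2533 − (-0.6745)) = 0.07.
Then μ = -0.052 − (-0.6745)·0.07 = -0.00.
Precision τ = 1/σ² = 1/0.07113² = 198.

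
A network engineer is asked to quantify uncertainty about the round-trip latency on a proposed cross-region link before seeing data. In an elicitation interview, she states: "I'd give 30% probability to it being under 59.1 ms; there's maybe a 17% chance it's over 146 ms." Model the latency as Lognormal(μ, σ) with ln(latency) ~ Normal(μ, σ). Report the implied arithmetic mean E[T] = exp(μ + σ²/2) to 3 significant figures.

E[T] ≈ 98.2 ms

If T ~ Lognormal(μ,σ) then ln T ~ Normal(μ,σ), so the p-quantile of ln T is μ + z_p·σ.
ln(59.1) = 4.079 and ln(146) = 4.984; z_{0.3} = -0.5244, z_{0.83} = 0.9542.
σ = (4.984 − 4.079)/(0.9542 − (-0.5244)) = 0.612.
μ = 4.079 − (-0.5244)·0.612 = 4.400.
E[T] = exp(μ + σ²/2) = exp(4.400 + 0.1871) = 98.2 ms.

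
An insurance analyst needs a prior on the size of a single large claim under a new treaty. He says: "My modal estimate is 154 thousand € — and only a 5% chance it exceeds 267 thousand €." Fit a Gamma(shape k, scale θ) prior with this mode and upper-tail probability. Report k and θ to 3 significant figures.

k ≈ 10.2, θ ≈ 16.7

Gamma(k,θ) with k>1 has mode (k−1)θ, so θ = 154/(k−1).
Need P(X < 267) = 0.95 with θ tied to k this way. Start at k = 2, θ = 154: P(X<267) ≈ 0.517.
Too low — raise k to concentrate. Iterating converges to k ≈ 10.2.
Then θ = 154/(10.2−1) ≈ 16.7.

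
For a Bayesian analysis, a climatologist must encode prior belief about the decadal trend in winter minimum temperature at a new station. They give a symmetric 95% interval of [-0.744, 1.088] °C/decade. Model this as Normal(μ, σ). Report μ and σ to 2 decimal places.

A symmetric 95% interval runs μ ± z·σ with z = 1.96.
Half-width = 0.916, so σ = 0.916/1.96 = 0.47.
μ is the interval midpoint, 0.17.

μ = 0.17, σ = 0.47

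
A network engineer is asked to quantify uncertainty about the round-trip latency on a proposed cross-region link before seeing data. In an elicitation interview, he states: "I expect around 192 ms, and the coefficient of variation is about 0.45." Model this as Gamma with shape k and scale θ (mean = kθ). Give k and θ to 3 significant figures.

For Gamma(k, scale θ): mean = kθ, variance = kθ², so CV = 1/√k.
CV = 0.45, hence k = 1/CV² = 4.94.
Then θ = mean/k = 192/4.94 = 38.9.

k ≈ 4.94, θ ≈ 38.9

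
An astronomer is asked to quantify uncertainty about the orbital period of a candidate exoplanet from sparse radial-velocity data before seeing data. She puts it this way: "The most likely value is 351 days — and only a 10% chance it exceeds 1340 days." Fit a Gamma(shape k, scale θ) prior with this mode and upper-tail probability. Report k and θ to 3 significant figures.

k ≈ 2.03, θ ≈ 340

Gamma(k,θ) with k>1 has mode (k−1)θ, so θ = 351/(k−1).
Need P(X < 1340) = 0.9 with θ tied to k this way. Start at k = 2, θ = 351: P(X<1340) ≈ 0.894.
Too low — raise k to concentrate. Iterating converges to k ≈ 2.03.
Then θ = 351/(2.03−1) ≈ 340.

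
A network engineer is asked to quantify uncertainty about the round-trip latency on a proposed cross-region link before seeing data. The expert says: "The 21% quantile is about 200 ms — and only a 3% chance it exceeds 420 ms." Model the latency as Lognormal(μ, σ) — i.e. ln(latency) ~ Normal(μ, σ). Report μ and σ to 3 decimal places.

μ ≈ 5.521, σ ≈ 0.276

If T ~ Lognormal(μ,σ) then ln T ~ Normal(μ,σ), so the p-quantile of ln T is μ + z_p·σ.
ln(200) = 5.298 and ln(420) = 6.04; z_{0.21} = -0.8064, z_{0.97} = 1.881.
σ = (6.04 − 5.298)/(1.881 − (-0.8064)) = 0.276.
μ = 5.298 − (-0.8064)·0.276 = 5.521.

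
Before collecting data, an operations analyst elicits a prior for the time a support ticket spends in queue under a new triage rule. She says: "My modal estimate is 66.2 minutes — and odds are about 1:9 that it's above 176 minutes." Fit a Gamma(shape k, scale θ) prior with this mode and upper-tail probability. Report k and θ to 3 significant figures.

Gamma(k,θ) with k>1 has mode (k−1)θ, so θ = 66.2/(k−1).
Need P(X < 176) = 0.9 with θ tied to k this way. Start at k = 2, θ = 66.2: P(X<176) ≈ 0.744.
Too low — raise k to concentrate. Iterating converges to k ≈ 3.
Then θ = 66.2/(3−1) ≈ 33.

k ≈ 3, θ ≈ 33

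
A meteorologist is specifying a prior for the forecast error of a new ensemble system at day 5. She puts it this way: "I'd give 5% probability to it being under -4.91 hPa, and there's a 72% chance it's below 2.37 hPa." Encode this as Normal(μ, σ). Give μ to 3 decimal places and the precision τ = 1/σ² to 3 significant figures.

μ = 0.465, τ = 0.0936

For Normal(μ,σ), the p-quantile is μ + z_p·σ. Here z_{0.05} = -1.645, z_{0.72} = 0.5828.
So -4.91 = μ − 1.645σ and 2.37 = μ + 0.5828σ.
Subtracting: σ = (2.37 − -4.91)/(0.5828 − (-1.645)) = 3.268.
Then μ = -4.91 − (-1.645)·3.268 = 0.465.
Precision τ = 1/σ² = 1/3.268² = 0.0936.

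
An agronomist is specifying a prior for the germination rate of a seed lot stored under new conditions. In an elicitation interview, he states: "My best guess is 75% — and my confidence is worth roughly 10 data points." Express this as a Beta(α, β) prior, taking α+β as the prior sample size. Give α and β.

Under the effective-sample-size interpretation, Beta(α, β) has prior mean α/(α+β) and prior sample size α+β.
So α+β = 10 and α/(α+β) = 0.75, giving α = 0.75·10 = 7.5 and β = 10 − 7.5 = 2.5.

α = 7.5, β = 2.5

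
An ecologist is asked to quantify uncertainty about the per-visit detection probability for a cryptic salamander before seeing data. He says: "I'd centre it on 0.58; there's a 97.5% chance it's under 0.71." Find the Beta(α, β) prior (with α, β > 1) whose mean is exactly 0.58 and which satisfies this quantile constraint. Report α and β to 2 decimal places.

With mean 0.58 fixed, write α = 0.58s, β = 0.42s where s = α+β.
Need P(θ < 0.71) = 0.975 under Beta(0.58s, 0.42s). Normal approximation: (q−m)/√(m(1−m)/s) ≈ z_{0.975} = 1.96, so s ≈ 0.58·0.42·(1.96)²/(0.71−0.58)² = 55.4.
At s = 55.4: P(θ<0.71) ≈ 0.979. Adjusting to match 0.975 gives s ≈ 51.48.
So α = 0.58·51.48 ≈ 29.86, β = 0.42·51.48 ≈ 21.62.

α ≈ 29.86, β ≈ 21.62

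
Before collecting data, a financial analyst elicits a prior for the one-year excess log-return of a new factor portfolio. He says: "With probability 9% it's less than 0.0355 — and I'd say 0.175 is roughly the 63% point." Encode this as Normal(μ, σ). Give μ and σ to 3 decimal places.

μ = 0.147, σ = 0.083

For Normal(μ,σ), the p-quantile is μ + z_p·σ. Here z_{0.09} = -1.341, z_{0.63} = 0.3319.
So 0.0355 = μ − 1.341σ and 0.175 = μ + 0.3319σ.
Subtracting: σ = (0.175 − 0.0355)/(0.3319 − (-1.341)) = 0.083.
Then μ = 0.0355 − (-1.341)·0.083 = 0.147.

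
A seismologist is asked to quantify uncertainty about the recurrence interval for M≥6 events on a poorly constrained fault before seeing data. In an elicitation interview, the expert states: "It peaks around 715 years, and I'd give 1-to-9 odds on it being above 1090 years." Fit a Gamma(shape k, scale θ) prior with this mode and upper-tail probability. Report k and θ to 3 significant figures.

Gamma(k,θ) with k>1 has mode (k−1)θ, so θ = 715/(k−1).
Need P(X < 1090) = 0.9 with θ tied to k this way. Start at k = 2, θ = 715: P(X<1090) ≈ 0.450.
Too low — raise k to concentrate. Iterating converges to k ≈ 11.5.
Then θ = 715/(11.5−1) ≈ 68.2.

k ≈ 11.5, θ ≈ 68.2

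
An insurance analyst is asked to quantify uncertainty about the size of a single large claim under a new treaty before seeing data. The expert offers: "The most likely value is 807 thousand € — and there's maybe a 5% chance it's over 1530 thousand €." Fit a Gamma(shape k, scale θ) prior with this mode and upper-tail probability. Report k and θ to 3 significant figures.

k ≈ 7.79, θ ≈ 119

Gamma(k,θ) with k>1 has mode (k−1)θ, so θ = 807/(k−1).
Need P(X < 1530) = 0.95 with θ tied to k this way. Start at k = 2, θ = 807: P(X<1530) ≈ 0.565.
Too low — raise k to concentrate. Iterating converges to k ≈ 7.79.
Then θ = 807/(7.79−1) ≈ 119.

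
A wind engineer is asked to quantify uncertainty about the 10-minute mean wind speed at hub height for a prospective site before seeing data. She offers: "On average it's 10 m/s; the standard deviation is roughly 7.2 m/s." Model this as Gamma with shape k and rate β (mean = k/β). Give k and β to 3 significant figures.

For Gamma(k, rate β): mean = k/β, variance = k/β², so CV = 1/√k.
CV = SD/mean = 7.2/10 = 0.72, hence k = 1/CV² = 1.93.
Then β = k/mean = 1.93/10 = 0.193.

k ≈ 1.93, β ≈ 0.193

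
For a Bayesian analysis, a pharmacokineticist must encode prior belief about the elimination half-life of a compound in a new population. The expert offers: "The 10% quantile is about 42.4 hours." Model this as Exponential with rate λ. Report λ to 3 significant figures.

P(T < 42.4) = 1 − e^(−λ·42.4) = 0.1, so λ = −ln(1−0.1)/42.4 = −ln(0.9)/42.4 = 0.00248.

λ ≈ 0.00248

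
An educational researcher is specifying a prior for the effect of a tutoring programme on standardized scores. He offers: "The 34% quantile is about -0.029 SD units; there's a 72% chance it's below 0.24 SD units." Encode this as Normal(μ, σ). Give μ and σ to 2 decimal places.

μ = 0.08, σ = 0.27

The p-quantile of Normal(μ,σ) is μ + z_p·σ, with z_{0.34} = -0.4125 and z_{0.72} = 0.5828.
Eliminate σ: μ = (z₂·x₁ − z₁·x₂)/(z₂ − z₁) = (0.5828·-0.029 − (-0.4125)·0.24)/0.9953 = 0.08.
Then σ = (x₂ − x₁)/(z₂ − z₁) = (0.24 − -0.029)/0.9953 = 0.27.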